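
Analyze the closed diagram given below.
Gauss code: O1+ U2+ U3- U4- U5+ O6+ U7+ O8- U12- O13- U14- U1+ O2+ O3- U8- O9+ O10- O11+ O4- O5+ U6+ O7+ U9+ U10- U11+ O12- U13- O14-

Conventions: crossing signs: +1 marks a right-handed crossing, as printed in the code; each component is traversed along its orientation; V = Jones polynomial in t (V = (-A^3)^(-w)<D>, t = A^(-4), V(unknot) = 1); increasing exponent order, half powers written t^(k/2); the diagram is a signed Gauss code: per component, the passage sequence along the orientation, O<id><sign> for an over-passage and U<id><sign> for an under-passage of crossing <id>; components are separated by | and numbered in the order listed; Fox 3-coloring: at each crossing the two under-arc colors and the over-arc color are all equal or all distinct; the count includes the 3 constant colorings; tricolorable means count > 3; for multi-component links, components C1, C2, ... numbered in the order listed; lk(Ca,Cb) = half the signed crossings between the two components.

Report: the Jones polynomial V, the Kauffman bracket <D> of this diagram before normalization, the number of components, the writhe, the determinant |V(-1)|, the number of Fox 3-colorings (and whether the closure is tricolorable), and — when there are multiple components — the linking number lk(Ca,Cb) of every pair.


Jones polynomial: V(t) = -t^-3 + 2t^-2 - 2t^-1 + 3 - 2t + 2t^2 - t^3
<D> = -A^-12 + 2A^-8 - 2A^-4 + 3 - 2A^4 + 2A^8 - A^12; writhe 0
components 1, writhe 0 (14 crossings)
3-colorings: 3 of 3^14, det 13 — not tricolorable
note: the span of V is 6, forcing >= 6 crossings in any diagram


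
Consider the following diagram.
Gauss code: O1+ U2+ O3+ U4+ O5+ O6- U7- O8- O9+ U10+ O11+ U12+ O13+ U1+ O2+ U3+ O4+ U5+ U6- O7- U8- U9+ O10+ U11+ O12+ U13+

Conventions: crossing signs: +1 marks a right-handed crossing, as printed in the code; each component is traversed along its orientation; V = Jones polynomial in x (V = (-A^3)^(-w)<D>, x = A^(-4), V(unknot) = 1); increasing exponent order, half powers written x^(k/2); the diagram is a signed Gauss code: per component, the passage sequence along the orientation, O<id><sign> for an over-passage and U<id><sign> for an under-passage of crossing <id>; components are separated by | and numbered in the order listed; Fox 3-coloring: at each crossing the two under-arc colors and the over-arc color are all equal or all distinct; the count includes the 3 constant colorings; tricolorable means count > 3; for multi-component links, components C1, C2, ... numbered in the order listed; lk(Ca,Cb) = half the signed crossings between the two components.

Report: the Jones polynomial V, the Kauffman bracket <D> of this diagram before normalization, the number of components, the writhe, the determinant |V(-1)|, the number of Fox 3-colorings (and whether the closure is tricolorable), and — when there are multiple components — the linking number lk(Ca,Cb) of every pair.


V(x) = x^3 + x^5 - x^6 + x^7 - x^8 + x^9 - x^10
bracket: A^-19 - A^-15 + A^-11 - A^-7 + A^-3 - A - A^9, w = +7
1 component, writhe +7, over 13 crossings
det 7, colorings 3 of 3^13 — not tricolorable
observation: w = +7 (over 13 crossings) is diagram-only; (-A^3)^(-7) removes it from V


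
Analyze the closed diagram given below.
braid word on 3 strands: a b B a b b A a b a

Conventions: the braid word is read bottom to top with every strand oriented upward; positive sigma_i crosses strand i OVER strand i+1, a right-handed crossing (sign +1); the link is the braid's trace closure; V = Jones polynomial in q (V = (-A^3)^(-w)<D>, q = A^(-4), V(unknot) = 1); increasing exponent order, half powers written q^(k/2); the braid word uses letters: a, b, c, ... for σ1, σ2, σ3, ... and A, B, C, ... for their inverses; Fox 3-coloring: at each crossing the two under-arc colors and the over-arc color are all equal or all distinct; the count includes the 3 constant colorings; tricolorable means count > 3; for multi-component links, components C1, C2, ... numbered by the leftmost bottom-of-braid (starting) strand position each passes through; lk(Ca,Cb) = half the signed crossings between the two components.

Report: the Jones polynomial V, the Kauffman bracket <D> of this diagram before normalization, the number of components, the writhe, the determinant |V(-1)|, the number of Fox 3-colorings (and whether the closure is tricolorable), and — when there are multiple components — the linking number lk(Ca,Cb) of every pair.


Jones polynomial: V(q) = q^2 + 2q^4 - 2q^5 + q^6 - 2q^7 + q^8
<D> = A^-14 - 2A^-10 + A^-6 - 2A^-2 + 2A^2 + A^10; writhe +6
components 1, writhe +6 (10 crossings)
3-colorings: 27 of 3^10, det 9 — tricolorable
note: w = +6 (over 10 crossings) is diagram-only; (-A^3)^(-6) removes it from V


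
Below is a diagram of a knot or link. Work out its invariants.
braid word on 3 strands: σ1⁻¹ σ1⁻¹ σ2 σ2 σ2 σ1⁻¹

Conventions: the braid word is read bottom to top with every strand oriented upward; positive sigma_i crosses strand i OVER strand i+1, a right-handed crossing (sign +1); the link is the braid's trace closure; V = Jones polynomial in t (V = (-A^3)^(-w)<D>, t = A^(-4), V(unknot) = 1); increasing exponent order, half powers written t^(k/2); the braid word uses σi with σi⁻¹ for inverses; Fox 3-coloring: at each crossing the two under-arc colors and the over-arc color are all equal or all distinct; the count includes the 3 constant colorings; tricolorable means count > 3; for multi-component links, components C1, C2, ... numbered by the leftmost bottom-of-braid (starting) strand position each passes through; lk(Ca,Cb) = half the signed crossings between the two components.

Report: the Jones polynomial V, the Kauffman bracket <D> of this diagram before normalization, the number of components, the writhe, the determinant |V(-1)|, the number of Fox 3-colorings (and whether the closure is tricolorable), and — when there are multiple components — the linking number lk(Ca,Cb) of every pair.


Jones polynomial: V(t) = -t^-3 + t^-2 - t^-1 + 3 - t + t^2 - t^3
<D> = -A^-12 + A^-8 - A^-4 + 3 - A^4 + A^8 - A^12; writhe 0
components 1, writhe 0 (6 crossings)
3-colorings: 27 of 3^6, det 9 — tricolorable
note: det 9 = |V(-1)|; divisible by 3, so tricolorable


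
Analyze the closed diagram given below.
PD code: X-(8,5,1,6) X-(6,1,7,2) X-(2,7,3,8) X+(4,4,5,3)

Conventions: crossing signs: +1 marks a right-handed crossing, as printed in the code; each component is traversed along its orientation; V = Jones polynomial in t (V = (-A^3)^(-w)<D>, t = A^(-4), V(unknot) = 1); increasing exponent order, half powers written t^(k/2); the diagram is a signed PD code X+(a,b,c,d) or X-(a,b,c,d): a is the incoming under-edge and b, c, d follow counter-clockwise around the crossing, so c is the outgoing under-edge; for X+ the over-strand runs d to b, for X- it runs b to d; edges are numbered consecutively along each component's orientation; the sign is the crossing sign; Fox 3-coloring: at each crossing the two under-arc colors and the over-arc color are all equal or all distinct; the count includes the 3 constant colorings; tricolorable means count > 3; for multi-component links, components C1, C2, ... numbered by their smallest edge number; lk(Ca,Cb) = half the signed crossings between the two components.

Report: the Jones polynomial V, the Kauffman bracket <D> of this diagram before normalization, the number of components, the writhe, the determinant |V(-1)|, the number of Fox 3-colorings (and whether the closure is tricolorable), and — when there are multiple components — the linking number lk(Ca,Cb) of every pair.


Jones polynomial: V(t) = -t^-4 + t^-3 + t^-1
<D> = A^-2 + A^6 - A^10; writhe -2
components 1, writhe -2 (4 crossings)
3-colorings: 9 of 3^4, det 3 — tricolorable
note: det 3 = |V(-1)|; divisible by 3, so tricolorable


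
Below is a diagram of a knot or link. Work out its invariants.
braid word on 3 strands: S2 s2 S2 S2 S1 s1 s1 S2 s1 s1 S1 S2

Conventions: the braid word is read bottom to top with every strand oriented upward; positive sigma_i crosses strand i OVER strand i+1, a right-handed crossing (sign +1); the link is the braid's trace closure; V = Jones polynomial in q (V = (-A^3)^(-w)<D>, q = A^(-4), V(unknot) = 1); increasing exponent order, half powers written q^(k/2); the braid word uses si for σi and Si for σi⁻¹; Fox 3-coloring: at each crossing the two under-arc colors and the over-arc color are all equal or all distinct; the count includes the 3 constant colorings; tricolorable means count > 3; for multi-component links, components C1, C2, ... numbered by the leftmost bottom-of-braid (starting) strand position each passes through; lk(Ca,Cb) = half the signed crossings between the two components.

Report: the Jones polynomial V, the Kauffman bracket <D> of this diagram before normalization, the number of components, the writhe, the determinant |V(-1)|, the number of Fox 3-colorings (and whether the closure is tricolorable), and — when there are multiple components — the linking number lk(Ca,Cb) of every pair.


Jones polynomial: V(q) = q^-5 - 2q^-4 + 2q^-3 - 2q^-2 + 2q^-1 - 1 + q
<D> = A^-10 - A^-6 + 2A^-2 - 2A^2 + 2A^6 - 2A^10 + A^14; writhe -2
components 1, writhe -2 (12 crossings)
3-colorings: 3 of 3^12, det 11 — not tricolorable
note: the span of V is 6, forcing >= 6 crossings in any diagram


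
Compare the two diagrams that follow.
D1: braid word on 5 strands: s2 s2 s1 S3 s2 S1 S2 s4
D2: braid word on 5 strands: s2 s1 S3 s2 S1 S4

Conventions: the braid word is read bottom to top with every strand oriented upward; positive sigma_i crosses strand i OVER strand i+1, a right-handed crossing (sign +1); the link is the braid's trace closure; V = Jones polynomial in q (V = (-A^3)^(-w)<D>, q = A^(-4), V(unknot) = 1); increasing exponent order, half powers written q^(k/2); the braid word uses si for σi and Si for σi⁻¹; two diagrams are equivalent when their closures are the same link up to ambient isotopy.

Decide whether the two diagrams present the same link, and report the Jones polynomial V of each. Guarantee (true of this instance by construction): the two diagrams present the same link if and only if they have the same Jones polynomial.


same link: yes
V(D1) = 1  [8 crossings, <D> = A^6, w = +2]
V(D2) = 1  (w 0, c 6, <D> = 1)
note: Markov moves rewrite D1 (8 crossings) into D2 (6)


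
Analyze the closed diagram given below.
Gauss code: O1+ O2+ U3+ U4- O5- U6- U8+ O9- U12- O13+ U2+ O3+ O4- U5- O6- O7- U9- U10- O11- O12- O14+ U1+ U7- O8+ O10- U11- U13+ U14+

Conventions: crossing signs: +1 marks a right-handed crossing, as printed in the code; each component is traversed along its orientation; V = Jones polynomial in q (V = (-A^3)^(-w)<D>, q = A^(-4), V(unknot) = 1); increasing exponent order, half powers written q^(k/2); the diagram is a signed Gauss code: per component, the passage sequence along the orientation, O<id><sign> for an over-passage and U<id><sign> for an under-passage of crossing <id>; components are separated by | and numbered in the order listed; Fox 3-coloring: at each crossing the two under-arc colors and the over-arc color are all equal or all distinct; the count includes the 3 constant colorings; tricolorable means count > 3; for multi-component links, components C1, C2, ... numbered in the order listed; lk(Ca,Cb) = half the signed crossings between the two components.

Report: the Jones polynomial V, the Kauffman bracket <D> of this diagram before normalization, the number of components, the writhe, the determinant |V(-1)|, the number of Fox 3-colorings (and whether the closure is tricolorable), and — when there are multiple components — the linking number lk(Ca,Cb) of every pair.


Jones polynomial: V(q) = -q^-5 + q^-4 - q^-3 + 2q^-2 - q^-1 + 2 - q
<D> = -A^-10 + 2A^-6 - A^-2 + 2A^2 - A^6 + A^10 - A^14; writhe -2
components 1, writhe -2 (14 crossings)
3-colorings: 9 of 3^14, det 9 — tricolorable
note: w = -2 shifts under R1 moves; the (-A^3)^(2) factor cancels that in V


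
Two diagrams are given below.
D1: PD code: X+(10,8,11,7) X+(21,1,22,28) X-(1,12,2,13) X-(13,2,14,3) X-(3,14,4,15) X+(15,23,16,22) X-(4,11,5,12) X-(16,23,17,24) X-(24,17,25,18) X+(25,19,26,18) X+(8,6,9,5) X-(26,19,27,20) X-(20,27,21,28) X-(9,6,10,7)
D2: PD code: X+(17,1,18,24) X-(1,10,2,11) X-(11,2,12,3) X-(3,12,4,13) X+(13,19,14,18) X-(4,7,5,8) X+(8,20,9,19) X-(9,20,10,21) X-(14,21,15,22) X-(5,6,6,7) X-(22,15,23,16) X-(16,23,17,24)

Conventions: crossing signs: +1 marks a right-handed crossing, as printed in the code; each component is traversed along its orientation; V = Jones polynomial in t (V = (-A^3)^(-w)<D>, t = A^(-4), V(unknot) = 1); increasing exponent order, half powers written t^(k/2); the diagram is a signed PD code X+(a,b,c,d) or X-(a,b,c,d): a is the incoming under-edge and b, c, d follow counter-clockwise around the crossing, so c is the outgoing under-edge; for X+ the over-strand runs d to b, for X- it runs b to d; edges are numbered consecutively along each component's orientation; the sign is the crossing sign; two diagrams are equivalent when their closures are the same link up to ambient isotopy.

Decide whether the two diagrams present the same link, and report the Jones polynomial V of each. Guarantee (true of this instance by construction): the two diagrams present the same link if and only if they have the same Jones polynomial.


equivalent: yes
V(D1) = -t^-4 + t^-3 + t^-1  (w -4, c 14, <D> = A^-8 + 1 - A^4)
V(D2) = -t^-4 + t^-3 + t^-1  (w -6, c 12, <D> = A^-14 + A^-6 - A^-2)
why: from 14 to 12 crossings by R-moves: one link, two diagrams


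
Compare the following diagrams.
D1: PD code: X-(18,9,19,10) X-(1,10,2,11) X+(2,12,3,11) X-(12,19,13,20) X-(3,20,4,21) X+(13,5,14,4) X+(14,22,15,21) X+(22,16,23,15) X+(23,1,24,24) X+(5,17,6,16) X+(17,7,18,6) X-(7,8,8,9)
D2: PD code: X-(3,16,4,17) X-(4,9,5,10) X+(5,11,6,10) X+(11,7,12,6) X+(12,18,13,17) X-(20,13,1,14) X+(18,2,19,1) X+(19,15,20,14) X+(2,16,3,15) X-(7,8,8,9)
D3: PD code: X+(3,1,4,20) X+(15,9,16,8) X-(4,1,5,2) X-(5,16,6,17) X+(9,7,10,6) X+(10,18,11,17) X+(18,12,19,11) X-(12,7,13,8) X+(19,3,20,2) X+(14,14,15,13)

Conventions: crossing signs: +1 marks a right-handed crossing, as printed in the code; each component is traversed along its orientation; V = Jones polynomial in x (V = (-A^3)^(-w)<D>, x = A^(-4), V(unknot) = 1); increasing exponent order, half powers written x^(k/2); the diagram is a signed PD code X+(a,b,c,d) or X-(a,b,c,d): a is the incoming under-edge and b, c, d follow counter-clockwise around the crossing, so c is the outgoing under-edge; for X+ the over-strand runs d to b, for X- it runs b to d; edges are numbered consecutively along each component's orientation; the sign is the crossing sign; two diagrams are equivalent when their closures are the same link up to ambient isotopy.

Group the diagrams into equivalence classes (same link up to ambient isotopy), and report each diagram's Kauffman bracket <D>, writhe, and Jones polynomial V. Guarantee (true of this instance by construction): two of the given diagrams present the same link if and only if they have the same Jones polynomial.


equivalence classes: {D1, D2, D3}
D1 (bracket A^6; 12 crossings at w = +2): V = 1
V(D2) = 1  (w +2, c 10, <D> = A^6)
V(D3) = 1  [10 crossings, <D> = A^12, w = +4]
key observation: one V(x) for all 3 diagrams — one class (guaranteed)


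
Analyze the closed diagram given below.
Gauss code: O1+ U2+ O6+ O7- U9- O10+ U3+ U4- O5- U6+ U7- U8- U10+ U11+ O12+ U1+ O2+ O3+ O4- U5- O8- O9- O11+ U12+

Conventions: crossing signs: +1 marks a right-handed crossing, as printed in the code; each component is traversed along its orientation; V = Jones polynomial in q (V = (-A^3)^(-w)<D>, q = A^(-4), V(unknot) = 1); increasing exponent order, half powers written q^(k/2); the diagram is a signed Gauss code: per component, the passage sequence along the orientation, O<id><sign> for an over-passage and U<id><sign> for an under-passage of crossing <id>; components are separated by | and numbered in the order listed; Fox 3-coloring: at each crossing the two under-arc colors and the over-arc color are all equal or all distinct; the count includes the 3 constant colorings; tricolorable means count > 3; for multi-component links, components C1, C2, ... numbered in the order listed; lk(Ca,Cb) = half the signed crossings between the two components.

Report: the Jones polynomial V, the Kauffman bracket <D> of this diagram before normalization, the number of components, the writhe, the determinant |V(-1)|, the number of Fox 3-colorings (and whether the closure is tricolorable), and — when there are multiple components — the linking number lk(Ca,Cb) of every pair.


V(q) = q^-1 - 1 + 2q - 2q^2 + 2q^3 - 2q^4 + q^5
bracket: A^-14 - 2A^-10 + 2A^-6 - 2A^-2 + 2A^2 - A^6 + A^10, w = +2
1 component, writhe +2, over 12 crossings
det 11, colorings 3 of 3^12 — not tricolorable
observation: det 11 = |V(-1)|; not divisible by 3, so not tricolorable


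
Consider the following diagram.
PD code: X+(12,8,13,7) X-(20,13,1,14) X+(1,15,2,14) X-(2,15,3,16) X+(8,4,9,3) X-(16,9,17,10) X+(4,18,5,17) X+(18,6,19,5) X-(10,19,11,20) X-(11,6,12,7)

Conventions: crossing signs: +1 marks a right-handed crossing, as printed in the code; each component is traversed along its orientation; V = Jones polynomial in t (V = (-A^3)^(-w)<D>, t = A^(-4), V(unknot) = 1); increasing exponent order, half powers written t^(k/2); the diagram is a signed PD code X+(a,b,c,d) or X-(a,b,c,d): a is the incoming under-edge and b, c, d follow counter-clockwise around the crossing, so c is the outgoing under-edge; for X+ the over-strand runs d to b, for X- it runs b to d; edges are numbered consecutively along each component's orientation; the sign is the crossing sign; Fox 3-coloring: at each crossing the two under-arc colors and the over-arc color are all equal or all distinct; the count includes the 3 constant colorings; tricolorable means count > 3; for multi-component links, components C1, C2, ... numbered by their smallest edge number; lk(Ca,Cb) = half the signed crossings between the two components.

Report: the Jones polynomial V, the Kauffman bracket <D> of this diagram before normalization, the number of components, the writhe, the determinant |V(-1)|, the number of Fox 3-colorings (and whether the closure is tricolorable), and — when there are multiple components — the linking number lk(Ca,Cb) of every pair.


V(t) = -t^-3 + 2t^-2 - 2t^-1 + 3 - 2t + 2t^2 - t^3
bracket: -A^-12 + 2A^-8 - 2A^-4 + 3 - 2A^4 + 2A^8 - A^12, w = 0
1 component, writhe 0, over 10 crossings
det 13, colorings 3 of 3^10 — not tricolorable
observation: V spans 6 powers of t: at least 6 crossings in any diagram


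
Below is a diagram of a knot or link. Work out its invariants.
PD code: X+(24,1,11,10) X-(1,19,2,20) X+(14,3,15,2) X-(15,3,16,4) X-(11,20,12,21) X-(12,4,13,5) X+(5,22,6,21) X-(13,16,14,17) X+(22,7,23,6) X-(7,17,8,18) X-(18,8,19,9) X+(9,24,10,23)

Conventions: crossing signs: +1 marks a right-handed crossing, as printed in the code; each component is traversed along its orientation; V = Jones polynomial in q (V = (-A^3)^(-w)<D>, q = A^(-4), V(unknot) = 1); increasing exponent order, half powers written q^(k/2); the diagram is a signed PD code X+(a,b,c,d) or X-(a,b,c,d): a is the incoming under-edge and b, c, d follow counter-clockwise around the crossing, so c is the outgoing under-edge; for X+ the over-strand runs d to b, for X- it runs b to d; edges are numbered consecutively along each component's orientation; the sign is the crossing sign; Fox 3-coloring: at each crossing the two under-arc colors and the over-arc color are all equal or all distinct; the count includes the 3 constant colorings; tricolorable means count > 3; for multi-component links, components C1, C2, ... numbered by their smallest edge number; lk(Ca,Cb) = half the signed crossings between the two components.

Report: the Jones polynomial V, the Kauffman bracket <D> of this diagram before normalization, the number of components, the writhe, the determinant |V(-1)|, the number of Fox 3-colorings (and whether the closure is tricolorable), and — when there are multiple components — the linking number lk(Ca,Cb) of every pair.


V(q) = q^(-7/2) - 2q^(-5/2) + q^(-3/2) - 2q^(-1/2) + q^(1/2) - q^(3/2)
bracket: -A^-12 + A^-8 - 2A^-4 + 1 - 2A^4 + A^8, w = -2
2 components, writhe -2, over 12 crossings
lk(C1,C2) = 0
det 8, colorings 3 of 3^12 — not tricolorable
observation: span 5 respects span(V) <= c + mu - 1 = 13 for this 2-component diagram


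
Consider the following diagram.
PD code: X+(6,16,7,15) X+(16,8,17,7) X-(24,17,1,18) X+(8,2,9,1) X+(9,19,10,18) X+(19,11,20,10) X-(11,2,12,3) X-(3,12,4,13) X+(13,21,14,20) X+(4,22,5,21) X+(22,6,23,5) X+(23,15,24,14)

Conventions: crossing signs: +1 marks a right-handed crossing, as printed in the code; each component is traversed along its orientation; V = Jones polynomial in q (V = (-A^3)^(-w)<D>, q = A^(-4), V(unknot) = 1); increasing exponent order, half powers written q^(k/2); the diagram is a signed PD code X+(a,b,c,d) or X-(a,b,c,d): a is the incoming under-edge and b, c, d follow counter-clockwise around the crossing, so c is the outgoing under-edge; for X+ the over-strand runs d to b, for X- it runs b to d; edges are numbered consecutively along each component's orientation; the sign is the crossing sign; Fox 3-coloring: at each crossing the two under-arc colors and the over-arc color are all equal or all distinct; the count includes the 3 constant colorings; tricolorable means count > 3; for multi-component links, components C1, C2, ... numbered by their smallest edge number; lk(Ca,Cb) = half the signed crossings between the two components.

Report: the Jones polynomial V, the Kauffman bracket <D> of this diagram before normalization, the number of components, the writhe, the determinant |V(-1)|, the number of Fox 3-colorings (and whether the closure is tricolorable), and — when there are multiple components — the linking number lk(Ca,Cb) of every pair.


V(q) = q^2 + 2q^4 - 2q^5 + q^6 - 2q^7 + q^8
bracket: A^-14 - 2A^-10 + A^-6 - 2A^-2 + 2A^2 + A^10, w = +6
1 component, writhe +6, over 12 crossings
det 9, colorings 27 of 3^12 — tricolorable
observation: w = +6 (over 12 crossings) is diagram-only; (-A^3)^(-6) removes it from V


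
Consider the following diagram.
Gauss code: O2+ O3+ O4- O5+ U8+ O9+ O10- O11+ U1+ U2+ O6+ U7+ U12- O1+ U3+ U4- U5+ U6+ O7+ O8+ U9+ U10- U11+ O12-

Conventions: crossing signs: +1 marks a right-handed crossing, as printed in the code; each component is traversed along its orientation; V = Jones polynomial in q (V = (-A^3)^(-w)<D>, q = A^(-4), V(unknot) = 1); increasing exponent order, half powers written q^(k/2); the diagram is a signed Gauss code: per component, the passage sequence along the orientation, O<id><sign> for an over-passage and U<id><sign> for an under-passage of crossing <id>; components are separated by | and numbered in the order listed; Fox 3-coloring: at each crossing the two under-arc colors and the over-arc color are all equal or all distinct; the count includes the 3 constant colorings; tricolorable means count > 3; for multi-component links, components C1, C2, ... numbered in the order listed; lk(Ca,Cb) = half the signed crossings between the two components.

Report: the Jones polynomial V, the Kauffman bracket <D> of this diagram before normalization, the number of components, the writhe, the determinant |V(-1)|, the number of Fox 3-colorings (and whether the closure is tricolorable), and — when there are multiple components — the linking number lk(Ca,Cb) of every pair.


V = q^2 + 2q^4 - 2q^5 + q^6 - 2q^7 + q^8
<D> = A^-14 - 2A^-10 + A^-6 - 2A^-2 + 2A^2 + A^10 (w = +6)
1 component over 12 crossings, w = +6
27 Fox colorings among 3^12, |V(-1)| = 9: tricolorable
why: w = +6 shifts under R1 moves; the (-A^3)^(-6) factor cancels that in V


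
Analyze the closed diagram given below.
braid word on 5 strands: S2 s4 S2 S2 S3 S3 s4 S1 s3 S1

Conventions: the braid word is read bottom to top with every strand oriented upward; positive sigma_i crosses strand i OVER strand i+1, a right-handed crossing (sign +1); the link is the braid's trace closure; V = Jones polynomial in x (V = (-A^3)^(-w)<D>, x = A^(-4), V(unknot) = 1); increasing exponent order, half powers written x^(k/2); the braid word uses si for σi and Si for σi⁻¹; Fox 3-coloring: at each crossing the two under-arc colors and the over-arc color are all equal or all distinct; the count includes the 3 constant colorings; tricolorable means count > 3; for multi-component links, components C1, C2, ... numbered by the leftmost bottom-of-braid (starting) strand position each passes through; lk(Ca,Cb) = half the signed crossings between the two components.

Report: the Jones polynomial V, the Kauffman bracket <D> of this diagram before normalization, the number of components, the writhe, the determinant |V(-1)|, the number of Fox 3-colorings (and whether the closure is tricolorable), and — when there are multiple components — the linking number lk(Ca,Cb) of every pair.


V(x) = -x^-7 + x^-4 + 2x^-3 + x^-2 + x^-1
bracket: A^-8 + A^-4 + 2 + A^4 - A^16, w = -4
3 components, writhe -4, over 10 crossings
lk(C1,C2) = -1
linking number lk(C1,C3) = 0
lk(C2,C3): 0
det 0, colorings 27 of 3^10 — tricolorable
observation: span 6 respects span(V) <= c + mu - 1 = 12 for this 3-component diagram


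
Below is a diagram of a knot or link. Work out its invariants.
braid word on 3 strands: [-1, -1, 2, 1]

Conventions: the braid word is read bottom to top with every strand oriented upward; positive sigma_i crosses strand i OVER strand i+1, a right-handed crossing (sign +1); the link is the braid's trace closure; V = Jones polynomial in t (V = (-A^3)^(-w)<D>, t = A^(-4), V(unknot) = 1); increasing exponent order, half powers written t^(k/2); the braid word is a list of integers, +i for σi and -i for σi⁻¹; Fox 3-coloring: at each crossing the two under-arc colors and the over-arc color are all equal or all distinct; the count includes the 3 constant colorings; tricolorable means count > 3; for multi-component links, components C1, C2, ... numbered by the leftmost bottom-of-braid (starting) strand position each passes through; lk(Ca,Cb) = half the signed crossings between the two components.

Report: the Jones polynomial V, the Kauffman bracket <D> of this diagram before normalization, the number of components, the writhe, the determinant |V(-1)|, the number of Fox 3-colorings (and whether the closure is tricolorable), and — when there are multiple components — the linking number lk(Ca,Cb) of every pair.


V(t) = 1
bracket: 1, w = 0
1 component, writhe 0, over 4 crossings
det 1, colorings 3 of 3^4 — not tricolorable
observation: w = 0 shifts under R1 moves; the (-A^3)^(0) factor cancels that in V


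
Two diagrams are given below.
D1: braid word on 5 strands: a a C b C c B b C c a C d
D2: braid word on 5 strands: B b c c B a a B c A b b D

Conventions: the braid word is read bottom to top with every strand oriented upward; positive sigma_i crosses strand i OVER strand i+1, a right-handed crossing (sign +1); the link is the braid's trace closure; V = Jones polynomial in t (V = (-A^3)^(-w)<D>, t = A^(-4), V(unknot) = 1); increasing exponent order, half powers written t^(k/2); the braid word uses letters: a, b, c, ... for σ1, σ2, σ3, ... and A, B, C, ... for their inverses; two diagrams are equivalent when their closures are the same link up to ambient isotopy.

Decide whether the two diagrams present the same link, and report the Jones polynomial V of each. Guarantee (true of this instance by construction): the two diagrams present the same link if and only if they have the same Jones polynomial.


equivalent: no
V(D1) = -t^(-3/2) - 2t^(1/2) + t^(3/2) - t^(5/2) + t^(7/2)  (w +3, c 13, <D> = -A^-5 + A^-1 - A^3 + 2A^7 + A^15)
V(D2) = -t^(3/2) - 2t^(7/2) + t^(9/2) - t^(11/2) + t^(13/2)  [13 crossings, <D> = -A^-17 + A^-13 - A^-9 + 2A^-5 + A^3, w = +3]
key observation: V(t) takes 2 values over 2 diagrams, fixing the grouping


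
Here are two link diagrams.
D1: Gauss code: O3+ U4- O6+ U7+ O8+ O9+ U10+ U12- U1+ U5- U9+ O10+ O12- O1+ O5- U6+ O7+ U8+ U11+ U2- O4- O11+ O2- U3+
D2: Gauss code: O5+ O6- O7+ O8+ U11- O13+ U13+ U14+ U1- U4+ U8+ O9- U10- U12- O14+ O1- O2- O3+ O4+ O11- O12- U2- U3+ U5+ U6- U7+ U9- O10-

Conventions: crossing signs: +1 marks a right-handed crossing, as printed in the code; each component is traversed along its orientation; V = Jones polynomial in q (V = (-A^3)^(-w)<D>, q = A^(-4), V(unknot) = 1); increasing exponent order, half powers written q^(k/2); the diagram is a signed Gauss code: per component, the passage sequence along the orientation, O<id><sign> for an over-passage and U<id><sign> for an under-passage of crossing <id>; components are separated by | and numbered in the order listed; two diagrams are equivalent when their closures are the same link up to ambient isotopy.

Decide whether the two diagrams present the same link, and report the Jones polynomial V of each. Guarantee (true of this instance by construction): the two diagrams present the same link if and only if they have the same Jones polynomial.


same link: no
V(D1) = q + q^3 - q^4  [12 crossings, <D> = -A^-4 + 1 + A^8, w = +4]
V(D2) = 1  (w 0, c 14, <D> = 1)
note: comparing 2 Jones polynomials yields 2 groups


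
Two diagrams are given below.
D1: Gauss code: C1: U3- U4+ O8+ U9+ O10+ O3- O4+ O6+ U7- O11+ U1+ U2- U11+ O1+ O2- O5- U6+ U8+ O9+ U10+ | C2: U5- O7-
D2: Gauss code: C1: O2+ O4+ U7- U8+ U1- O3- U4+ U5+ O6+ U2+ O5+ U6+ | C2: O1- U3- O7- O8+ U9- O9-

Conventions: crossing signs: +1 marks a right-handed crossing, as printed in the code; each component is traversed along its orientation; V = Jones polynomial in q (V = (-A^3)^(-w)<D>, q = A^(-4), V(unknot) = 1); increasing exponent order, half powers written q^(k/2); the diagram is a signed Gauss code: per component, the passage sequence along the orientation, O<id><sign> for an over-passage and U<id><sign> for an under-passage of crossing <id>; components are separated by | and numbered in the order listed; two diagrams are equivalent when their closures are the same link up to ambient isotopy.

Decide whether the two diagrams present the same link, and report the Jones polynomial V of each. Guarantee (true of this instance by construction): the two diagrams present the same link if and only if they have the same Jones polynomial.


equivalent: yes
D1 (bracket -A^-5 + A^-1 - A^3 + 2A^7 + A^15; 11 crossings at w = +3): V = -q^(-3/2) - 2q^(1/2) + q^(3/2) - q^(5/2) + q^(7/2)
V(D2) = -q^(-3/2) - 2q^(1/2) + q^(3/2) - q^(5/2) + q^(7/2)  [9 crossings, <D> = -A^-11 + A^-7 - A^-3 + 2A + A^9, w = +1]
observation: all 2 diagrams share one V(q), hence one class


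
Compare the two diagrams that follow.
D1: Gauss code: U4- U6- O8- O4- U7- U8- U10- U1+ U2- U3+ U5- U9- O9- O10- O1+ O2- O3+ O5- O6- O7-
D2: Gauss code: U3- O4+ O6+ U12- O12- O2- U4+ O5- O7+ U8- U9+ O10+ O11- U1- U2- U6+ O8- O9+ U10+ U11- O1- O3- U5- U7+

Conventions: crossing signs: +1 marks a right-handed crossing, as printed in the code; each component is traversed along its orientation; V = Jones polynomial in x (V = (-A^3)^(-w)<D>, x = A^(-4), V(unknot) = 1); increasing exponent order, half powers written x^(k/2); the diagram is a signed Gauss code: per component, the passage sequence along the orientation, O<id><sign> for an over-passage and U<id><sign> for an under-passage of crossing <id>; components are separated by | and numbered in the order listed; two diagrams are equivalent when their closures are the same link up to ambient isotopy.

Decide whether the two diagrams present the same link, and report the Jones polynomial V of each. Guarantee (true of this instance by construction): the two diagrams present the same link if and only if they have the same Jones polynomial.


same link: no
V(D1) = -x^-4 + x^-3 + x^-1  [10 crossings, <D> = A^-14 + A^-6 - A^-2, w = -6]
D2 (bracket A^-6; 12 crossings at w = -2): V = 1
note: 2 values of V(x) split the 2 diagrams


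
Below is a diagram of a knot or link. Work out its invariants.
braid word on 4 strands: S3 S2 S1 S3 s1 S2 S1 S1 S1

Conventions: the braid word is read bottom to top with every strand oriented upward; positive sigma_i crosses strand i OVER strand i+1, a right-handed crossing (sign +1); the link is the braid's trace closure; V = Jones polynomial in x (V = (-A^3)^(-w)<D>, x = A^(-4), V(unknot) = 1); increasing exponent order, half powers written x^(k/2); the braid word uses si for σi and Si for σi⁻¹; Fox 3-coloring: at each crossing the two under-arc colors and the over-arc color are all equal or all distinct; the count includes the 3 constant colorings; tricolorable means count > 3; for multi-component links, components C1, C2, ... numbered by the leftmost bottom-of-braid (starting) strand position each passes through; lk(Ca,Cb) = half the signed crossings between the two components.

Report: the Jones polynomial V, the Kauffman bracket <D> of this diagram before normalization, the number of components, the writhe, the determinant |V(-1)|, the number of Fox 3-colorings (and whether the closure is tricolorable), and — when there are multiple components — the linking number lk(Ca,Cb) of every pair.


Jones polynomial: V(x) = x^-8 - 2x^-7 + x^-6 - 2x^-5 + 2x^-4 + x^-2
<D> = -A^-13 - 2A^-5 + 2A^-1 - A^3 + 2A^7 - A^11; writhe -7
components 1, writhe -7 (9 crossings)
3-colorings: 27 of 3^9, det 9 — tricolorable
note: the span of V is 6, forcing >= 6 crossings in any diagram


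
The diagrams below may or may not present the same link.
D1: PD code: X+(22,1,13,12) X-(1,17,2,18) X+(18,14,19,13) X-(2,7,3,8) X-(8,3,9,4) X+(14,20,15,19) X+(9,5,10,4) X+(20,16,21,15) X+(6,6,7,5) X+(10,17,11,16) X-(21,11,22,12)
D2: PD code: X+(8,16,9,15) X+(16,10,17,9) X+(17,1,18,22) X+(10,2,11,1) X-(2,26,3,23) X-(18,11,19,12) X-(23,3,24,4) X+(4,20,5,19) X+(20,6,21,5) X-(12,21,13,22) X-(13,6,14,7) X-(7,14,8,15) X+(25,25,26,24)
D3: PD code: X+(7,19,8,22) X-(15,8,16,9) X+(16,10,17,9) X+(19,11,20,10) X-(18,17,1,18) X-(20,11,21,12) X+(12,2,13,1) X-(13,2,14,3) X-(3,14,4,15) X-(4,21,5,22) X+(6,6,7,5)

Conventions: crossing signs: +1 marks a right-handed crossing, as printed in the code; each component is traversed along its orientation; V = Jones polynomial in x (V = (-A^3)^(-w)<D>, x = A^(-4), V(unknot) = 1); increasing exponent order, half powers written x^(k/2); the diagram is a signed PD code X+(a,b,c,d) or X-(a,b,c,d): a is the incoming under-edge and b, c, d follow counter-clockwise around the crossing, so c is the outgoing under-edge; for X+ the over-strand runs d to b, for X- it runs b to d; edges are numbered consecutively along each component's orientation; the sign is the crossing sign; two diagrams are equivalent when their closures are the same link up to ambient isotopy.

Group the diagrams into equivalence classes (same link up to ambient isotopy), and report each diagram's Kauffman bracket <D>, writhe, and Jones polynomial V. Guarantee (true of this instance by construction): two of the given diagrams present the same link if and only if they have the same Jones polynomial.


equivalence classes: {D1} | {D2} | {D3}
D1 (bracket -A^-9 + A^-1 + A^3 + A^7; 11 crossings at w = +3): V = -x^(1/2) - x^(3/2) - x^(5/2) + x^(9/2)
D2 (bracket -A^-11 + A^-7 - A^-3 + 2A + A^9; 13 crossings at w = +1): V = -x^(-3/2) - 2x^(1/2) + x^(3/2) - x^(5/2) + x^(7/2)
V(D3) = -x^(-1/2) - x^(1/2)  [11 crossings, <D> = A^-5 + A^-1, w = -1]
key observation: V(x) takes 3 values over 3 diagrams, fixing the grouping


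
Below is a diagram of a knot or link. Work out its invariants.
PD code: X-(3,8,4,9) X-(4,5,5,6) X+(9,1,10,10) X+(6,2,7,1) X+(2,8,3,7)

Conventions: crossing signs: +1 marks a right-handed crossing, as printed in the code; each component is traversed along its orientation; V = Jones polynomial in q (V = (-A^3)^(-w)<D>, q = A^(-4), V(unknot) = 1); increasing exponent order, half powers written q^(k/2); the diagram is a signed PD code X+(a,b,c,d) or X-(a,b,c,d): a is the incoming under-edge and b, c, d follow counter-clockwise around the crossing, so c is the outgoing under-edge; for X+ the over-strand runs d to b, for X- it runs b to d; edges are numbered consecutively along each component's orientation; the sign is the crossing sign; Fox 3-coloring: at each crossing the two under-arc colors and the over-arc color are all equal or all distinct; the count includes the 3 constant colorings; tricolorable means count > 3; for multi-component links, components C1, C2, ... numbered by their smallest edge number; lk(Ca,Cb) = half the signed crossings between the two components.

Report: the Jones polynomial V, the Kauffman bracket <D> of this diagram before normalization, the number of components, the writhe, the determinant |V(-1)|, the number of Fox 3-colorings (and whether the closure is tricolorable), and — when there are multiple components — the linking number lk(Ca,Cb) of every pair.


Jones polynomial: V(q) = 1
<D> = -A^3; writhe +1
components 1, writhe +1 (5 crossings)
3-colorings: 3 of 3^5, det 1 — not tricolorable
note: w = +1 shifts under R1 moves; the (-A^3)^(-1) factor cancels that in V


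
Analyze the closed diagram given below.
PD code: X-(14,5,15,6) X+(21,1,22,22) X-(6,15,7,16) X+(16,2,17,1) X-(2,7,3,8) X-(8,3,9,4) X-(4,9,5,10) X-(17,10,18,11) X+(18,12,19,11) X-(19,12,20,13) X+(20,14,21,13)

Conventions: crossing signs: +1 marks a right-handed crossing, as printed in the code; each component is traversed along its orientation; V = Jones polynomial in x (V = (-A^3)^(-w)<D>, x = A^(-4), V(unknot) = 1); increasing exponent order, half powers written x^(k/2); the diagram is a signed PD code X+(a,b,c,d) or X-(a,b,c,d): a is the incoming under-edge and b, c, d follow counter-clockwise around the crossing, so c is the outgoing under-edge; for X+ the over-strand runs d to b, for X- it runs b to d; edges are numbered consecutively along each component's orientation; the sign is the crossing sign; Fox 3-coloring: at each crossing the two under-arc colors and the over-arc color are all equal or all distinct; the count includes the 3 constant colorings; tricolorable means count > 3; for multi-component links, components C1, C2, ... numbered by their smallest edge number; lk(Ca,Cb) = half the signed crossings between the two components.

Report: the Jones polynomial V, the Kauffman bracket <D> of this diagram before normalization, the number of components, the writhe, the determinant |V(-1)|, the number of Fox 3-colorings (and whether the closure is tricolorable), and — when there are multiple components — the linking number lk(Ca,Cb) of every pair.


V = -x^-7 + x^-6 - x^-5 + x^-4 + x^-2
<D> = -A^-1 - A^7 + A^11 - A^15 + A^19 (w = -3)
1 component over 11 crossings, w = -3
3 Fox colorings among 3^11, |V(-1)| = 5: not tricolorable
why: |V(-1)| = 5: so not tricolorable, since 3 does not divide 5


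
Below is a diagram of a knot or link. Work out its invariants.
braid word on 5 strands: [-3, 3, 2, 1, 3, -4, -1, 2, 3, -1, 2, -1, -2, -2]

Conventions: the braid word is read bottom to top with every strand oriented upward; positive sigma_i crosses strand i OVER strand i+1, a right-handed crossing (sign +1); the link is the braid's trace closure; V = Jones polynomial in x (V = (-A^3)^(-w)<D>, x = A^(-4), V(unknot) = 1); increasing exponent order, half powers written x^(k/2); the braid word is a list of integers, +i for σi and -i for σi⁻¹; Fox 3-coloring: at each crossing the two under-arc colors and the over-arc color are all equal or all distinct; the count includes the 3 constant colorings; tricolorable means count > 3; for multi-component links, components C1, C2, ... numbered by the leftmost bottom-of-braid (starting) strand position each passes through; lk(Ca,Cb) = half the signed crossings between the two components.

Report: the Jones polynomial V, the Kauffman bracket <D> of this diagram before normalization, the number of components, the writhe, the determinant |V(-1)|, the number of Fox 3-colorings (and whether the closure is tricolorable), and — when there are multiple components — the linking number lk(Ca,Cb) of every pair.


Jones polynomial: V(x) = x^-2 - x^-1 + 1 - x + x^2
<D> = A^-8 - A^-4 + 1 - A^4 + A^8; writhe 0
components 1, writhe 0 (14 crossings)
3-colorings: 3 of 3^14, det 5 — not tricolorable
note: V spans 4 powers of x: at least 4 crossings in any diagram
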